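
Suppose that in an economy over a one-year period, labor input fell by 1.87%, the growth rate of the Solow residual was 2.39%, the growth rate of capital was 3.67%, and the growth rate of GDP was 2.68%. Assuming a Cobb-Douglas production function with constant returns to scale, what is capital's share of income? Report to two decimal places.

0.39

gY = gA + α·gK + (1−α)·gL, so gY − gA − gL = α(gK − gL).
2.68 − 2.39 + 1.87 = α × (3.67 − (-1.87)).
2.16 = 5.54 α, so α = 0.3899.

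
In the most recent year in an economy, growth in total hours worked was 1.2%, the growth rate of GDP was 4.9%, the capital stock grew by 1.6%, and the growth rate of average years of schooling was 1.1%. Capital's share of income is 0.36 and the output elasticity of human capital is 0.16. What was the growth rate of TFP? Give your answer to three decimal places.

Labor's share = 1 − 0.36 − 0.16 = 0.48.
The capital stock: 0.36 × 1.6 = 0.576 pp.
Average years of schooling: 0.16 × 1.1 = 0.176 pp.
Total hours worked: 0.48 × 1.2 = 0.576 pp.
TFP growth = 4.9 − 1.328 = 3.572%.

3.572%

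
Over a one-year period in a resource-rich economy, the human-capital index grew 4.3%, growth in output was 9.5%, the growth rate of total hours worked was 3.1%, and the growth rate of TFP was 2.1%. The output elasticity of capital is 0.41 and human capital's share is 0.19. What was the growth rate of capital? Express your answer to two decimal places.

13.03%

Labor's share = 1 − 0.41 − 0.19 = 0.4.
gY = gA + 0.19×4.3 + 0.4×3.1 + 0.41×g.
0.41×g = 9.5 − 2.1 − 2.057 = 5.343.
g = 5.343 / 0.41 = 13.0317%.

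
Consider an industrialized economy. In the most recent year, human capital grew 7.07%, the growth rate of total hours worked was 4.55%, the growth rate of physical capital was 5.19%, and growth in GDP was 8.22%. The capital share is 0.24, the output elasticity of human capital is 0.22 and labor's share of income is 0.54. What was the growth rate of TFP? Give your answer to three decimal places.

Labor's share = 1 − 0.24 − 0.22 = 0.54.
Physical capital: 0.24 × 5.19 = 1.2456 pp.
Human capital: 0.22 × 7.07 = 1.5554 pp.
Total hours worked: 0.54 × 4.55 = 2.457 pp.
TFP growth = 8.22 − 5.258 = 2.962%.

2.962%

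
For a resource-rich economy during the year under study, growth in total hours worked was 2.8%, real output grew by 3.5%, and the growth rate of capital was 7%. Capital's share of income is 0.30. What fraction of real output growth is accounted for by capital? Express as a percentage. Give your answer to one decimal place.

60.0%

Capital contributed 0.3 × 7 = 2.1 pp.
Share of growth = 2.1 / 3.5 × 100 = 60%.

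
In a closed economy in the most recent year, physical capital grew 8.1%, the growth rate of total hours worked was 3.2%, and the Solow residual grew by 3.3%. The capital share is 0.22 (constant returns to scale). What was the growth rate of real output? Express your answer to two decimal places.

Labor's share = 1 − 0.22 = 0.78.
Physical capital: 0.22 × 8.1 = 1.782 pp.
Total hours worked: 0.78 × 3.2 = 2.496 pp.
Output growth = 3.3 + 4.278 = 7.578%.

7.58%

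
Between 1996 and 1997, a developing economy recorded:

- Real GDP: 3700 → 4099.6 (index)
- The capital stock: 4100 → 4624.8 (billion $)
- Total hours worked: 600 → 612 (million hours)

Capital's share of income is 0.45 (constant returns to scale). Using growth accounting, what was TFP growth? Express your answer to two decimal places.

Real GDP growth = (4099.6 − 3700) / 3700 = 10.8%.
The capital stock growth = (4624.8 − 4100) / 4100 = 12.8%.
Total hours worked growth = (612 − 600) / 600 = 2%.
Labor's share = 1 − 0.45 = 0.55.
The capital stock: 0.45 × 12.8 = 5.76 pp.
Total hours worked: 0.55 × 2 = 1.1 pp.
TFP growth = 10.8 − 6.86 = 3.94%.

TFP growth was 3.94%.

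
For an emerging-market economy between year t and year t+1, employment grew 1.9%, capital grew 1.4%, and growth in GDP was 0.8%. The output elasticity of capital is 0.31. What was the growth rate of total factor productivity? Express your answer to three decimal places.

-0.945%

Labor's share = 1 − 0.31 = 0.69.
Capital: 0.31 × 1.4 = 0.434 pp.
Employment: 0.69 × 1.9 = 1.311 pp.
TFP growth = 0.8 − 1.745 = -0.945%.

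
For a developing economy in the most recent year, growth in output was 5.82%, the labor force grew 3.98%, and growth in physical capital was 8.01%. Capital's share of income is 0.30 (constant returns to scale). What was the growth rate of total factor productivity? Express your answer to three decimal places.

Labor's share = 1 − 0.3 = 0.7.
Physical capital: 0.3 × 8.01 = 2.403 pp.
The labor force: 0.7 × 3.98 = 2.786 pp.
TFP growth = 5.82 − 5.189 = 0.631%.

0.631%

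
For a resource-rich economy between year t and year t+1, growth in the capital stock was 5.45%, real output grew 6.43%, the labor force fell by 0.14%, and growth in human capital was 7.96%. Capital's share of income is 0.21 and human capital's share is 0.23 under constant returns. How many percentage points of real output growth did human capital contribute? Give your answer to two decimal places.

Contribution = share × growth = 0.23 × 7.96 = 1.8308 pp.

1.83 percentage points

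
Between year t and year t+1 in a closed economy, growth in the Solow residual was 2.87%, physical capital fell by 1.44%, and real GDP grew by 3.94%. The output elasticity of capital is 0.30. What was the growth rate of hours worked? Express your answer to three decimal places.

Hours worked growth was 2.146%.

Labor's share = 1 − 0.3 = 0.7.
gY = gA + 0.3×(-1.44) + 0.7×g.
0.7×g = 3.94 − 2.87 + 0.432 = 1.502.
g = 1.502 / 0.7 = 2.14571%.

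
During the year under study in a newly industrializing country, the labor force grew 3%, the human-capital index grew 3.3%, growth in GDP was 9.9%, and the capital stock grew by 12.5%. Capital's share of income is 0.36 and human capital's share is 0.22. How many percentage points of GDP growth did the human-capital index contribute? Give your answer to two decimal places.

Contribution = share × growth = 0.22 × 3.3 = 0.726 pp.

0.73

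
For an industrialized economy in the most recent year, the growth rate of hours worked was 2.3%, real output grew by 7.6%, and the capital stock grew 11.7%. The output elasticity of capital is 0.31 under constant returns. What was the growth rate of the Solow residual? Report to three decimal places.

Labor's share = 1 − 0.31 = 0.69.
The capital stock: 0.31 × 11.7 = 3.627 pp.
Hours worked: 0.69 × 2.3 = 1.587 pp.
TFP growth = 7.6 − 5.214 = 2.386%.

The Solow residual growth was 2.386%.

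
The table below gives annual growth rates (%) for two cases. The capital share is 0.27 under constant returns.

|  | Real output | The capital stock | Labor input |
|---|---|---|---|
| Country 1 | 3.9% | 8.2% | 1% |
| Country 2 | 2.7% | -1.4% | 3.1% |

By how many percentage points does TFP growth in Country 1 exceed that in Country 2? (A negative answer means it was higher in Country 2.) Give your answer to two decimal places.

0.14 percentage points

Labor's share = 1 − 0.27 = 0.73.
Country 1: TFP = 3.9 − 2.214 − 0.73 = 0.956%.
Country 2: TFP = 2.7 + 0.378 − 2.263 = 0.815%.
Difference = 0.956 − (0.815) = 0.141 pp.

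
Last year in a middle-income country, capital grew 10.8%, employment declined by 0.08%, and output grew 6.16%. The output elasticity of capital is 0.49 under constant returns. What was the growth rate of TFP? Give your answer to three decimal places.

Labor's share = 1 − 0.49 = 0.51.
Capital: 0.49 × 10.8 = 5.292 pp.
Employment: 0.51 × (-0.08) = -0.0408 pp.
TFP growth = 6.16 − 5.2512 = 0.9088%.

0.909%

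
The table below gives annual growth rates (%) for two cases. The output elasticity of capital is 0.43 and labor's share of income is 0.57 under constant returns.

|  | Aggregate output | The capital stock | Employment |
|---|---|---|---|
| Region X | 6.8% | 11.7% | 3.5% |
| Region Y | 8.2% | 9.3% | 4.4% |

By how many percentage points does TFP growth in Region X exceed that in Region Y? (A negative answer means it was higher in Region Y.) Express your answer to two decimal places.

-1.92 percentage points

Labor's share = 1 − 0.43 = 0.57.
Region X: TFP = 6.8 − 5.031 − 1.995 = -0.226%.
Region Y: TFP = 8.2 − 3.999 − 2.508 = 1.693%.
Difference = -0.226 − (1.693) = -1.919 pp.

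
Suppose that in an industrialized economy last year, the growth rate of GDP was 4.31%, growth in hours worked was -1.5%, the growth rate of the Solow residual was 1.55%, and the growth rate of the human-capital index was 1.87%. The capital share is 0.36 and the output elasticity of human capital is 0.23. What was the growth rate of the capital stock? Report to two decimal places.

The capital stock grew 8.18%.

Labor's share = 1 − 0.36 − 0.23 = 0.41.
gY = gA + 0.23×1.87 + 0.41×(-1.5) + 0.36×g.
0.36×g = 4.31 − 1.55 + 0.1849 = 2.9449.
g = 2.9449 / 0.36 = 8.1803%.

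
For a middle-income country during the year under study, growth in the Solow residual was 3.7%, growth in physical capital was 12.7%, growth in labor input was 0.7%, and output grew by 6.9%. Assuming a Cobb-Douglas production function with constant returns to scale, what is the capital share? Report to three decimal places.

0.208

gY = gA + α·gK + (1−α)·gL, so gY − gA − gL = α(gK − gL).
6.9 − 3.7 − 0.7 = α × (12.7 − 0.7).
2.5 = 12 α, so α = 0.20833.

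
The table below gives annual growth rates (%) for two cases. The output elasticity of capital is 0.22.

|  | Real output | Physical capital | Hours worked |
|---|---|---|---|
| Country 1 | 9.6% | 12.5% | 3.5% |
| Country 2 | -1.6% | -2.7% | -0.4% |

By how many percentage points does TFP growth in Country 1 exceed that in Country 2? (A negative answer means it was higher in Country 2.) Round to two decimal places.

4.81 percentage points

Labor's share = 1 − 0.22 = 0.78.
Country 1: TFP = 9.6 − 2.75 − 2.73 = 4.12%.
Country 2: TFP = -1.6 + 0.594 + 0.312 = -0.694%.
Difference = 4.12 − (-0.694) = 4.814 pp.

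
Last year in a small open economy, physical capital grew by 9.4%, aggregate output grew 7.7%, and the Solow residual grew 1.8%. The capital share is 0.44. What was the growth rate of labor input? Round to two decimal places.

3.15%

Labor's share = 1 − 0.44 = 0.56.
gY = gA + 0.44×9.4 + 0.56×g.
0.56×g = 7.7 − 1.8 − 4.136 = 1.764.
g = 1.764 / 0.56 = 3.15%.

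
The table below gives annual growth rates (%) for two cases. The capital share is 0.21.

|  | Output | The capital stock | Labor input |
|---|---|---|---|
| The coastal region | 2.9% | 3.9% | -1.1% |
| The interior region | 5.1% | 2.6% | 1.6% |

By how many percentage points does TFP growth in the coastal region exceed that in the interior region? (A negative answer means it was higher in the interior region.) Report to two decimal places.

Labor's share = 1 − 0.21 = 0.79.
The coastal region: TFP = 2.9 − 0.819 + 0.869 = 2.95%.
The interior region: TFP = 5.1 − 0.546 − 1.264 = 3.29%.
Difference = 2.95 − (3.29) = -0.34 pp.

-0.34 percentage points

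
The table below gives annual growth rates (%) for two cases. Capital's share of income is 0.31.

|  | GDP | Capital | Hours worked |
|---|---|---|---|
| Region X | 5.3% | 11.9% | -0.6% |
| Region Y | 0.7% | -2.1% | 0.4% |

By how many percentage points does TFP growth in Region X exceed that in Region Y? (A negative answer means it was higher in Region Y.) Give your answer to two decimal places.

0.95 percentage points

Labor's share = 1 − 0.31 = 0.69.
Region X: TFP = 5.3 − 3.689 + 0.414 = 2.025%.
Region Y: TFP = 0.7 + 0.651 − 0.276 = 1.075%.
Difference = 2.025 − (1.075) = 0.95 pp.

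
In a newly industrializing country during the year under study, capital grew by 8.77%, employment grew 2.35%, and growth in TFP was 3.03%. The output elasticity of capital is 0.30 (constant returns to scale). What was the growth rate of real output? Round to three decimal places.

Labor's share = 1 − 0.3 = 0.7.
Capital: 0.3 × 8.77 = 2.631 pp.
Employment: 0.7 × 2.35 = 1.645 pp.
Output growth = 3.03 + 4.276 = 7.306%.

7.306%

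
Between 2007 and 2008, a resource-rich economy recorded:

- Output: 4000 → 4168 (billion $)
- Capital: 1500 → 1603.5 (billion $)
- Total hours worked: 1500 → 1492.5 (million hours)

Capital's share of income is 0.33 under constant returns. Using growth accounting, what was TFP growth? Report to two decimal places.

2.26%

Output growth = (4168 − 4000) / 4000 = 4.2%.
Capital growth = (1603.5 − 1500) / 1500 = 6.9%.
Total hours worked growth = (1492.5 − 1500) / 1500 = -0.5%.
Labor's share = 1 − 0.33 = 0.67.
Capital: 0.33 × 6.9 = 2.277 pp.
Total hours worked: 0.67 × (-0.5) = -0.335 pp.
TFP growth = 4.2 − 1.942 = 2.258%.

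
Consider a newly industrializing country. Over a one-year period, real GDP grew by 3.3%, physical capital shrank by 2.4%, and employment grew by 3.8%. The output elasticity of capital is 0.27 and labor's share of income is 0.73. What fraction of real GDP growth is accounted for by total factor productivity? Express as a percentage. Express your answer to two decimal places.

Total factor productivity accounted for 35.58% of growth.

Labor's share = 1 − 0.27 = 0.73.
Physical capital: 0.27 × (-2.4) = -0.648 pp.
Employment: 0.73 × 3.8 = 2.774 pp.
TFP growth = 3.3 − 2.126 = 1.174%.
TFP share of growth = 1.174 / 3.3 × 100 = 35.5758%.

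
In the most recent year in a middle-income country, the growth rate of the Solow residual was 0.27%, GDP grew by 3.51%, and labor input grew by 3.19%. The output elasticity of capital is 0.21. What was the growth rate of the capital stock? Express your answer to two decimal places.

Labor's share = 1 − 0.21 = 0.79.
gY = gA + 0.79×3.19 + 0.21×g.
0.21×g = 3.51 − 0.27 − 2.5201 = 0.7199.
g = 0.7199 / 0.21 = 3.4281%.

3.43%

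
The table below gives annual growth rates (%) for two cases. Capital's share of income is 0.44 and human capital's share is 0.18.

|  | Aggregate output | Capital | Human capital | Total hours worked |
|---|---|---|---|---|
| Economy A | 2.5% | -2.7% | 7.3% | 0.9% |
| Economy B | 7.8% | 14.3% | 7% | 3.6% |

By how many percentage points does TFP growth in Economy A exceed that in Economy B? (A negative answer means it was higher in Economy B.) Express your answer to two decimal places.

Labor's share = 1 − 0.44 − 0.18 = 0.38.
Economy A: TFP = 2.5 + 1.188 − 1.314 − 0.342 = 2.032%.
Economy B: TFP = 7.8 − 6.292 − 1.26 − 1.368 = -1.12%.
Difference = 2.032 − (-1.12) = 3.152 pp.

3.15 percentage points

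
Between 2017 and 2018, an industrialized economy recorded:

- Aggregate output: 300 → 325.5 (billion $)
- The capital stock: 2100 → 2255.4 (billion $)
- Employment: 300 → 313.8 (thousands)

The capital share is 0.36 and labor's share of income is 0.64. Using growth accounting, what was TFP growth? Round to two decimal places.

Aggregate output growth = (325.5 − 300) / 300 = 8.5%.
The capital stock growth = (2255.4 − 2100) / 2100 = 7.4%.
Employment growth = (313.8 − 300) / 300 = 4.6%.
Labor's share = 1 − 0.36 = 0.64.
The capital stock: 0.36 × 7.4 = 2.664 pp.
Employment: 0.64 × 4.6 = 2.944 pp.
TFP growth = 8.5 − 5.608 = 2.892%.

2.89%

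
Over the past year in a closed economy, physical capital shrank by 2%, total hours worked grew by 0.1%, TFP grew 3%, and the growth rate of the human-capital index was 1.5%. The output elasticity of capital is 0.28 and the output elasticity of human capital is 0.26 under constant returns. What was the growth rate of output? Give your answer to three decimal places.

Labor's share = 1 − 0.28 − 0.26 = 0.46.
Physical capital: 0.28 × (-2) = -0.56 pp.
The human-capital index: 0.26 × 1.5 = 0.39 pp.
Total hours worked: 0.46 × 0.1 = 0.046 pp.
Output growth = 3 + (-0.124) = 2.876%.

2.876%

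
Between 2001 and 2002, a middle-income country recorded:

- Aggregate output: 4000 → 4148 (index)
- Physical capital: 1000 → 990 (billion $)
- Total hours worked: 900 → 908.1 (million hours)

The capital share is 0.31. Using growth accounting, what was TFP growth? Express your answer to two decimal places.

Aggregate output growth = (4148 − 4000) / 4000 = 3.7%.
Physical capital growth = (990 − 1000) / 1000 = -1%.
Total hours worked growth = (908.1 − 900) / 900 = 0.9%.
Labor's share = 1 − 0.31 = 0.69.
Physical capital: 0.31 × (-1) = -0.31 pp.
Total hours worked: 0.69 × 0.9 = 0.621 pp.
TFP growth = 3.7 − 0.311 = 3.389%.

TFP grew 3.39%.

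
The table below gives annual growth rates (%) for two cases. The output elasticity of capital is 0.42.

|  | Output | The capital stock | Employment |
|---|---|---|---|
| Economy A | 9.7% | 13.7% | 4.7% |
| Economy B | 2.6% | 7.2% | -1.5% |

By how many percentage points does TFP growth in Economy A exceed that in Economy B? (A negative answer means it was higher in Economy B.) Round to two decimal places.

Labor's share = 1 − 0.42 = 0.58.
Economy A: TFP = 9.7 − 5.754 − 2.726 = 1.22%.
Economy B: TFP = 2.6 − 3.024 + 0.87 = 0.446%.
Difference = 1.22 − (0.446) = 0.774 pp.

0.77 percentage points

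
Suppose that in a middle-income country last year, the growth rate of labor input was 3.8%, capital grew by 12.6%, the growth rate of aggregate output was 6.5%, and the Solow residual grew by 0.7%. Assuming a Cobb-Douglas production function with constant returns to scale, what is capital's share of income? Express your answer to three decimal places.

gY = gA + α·gK + (1−α)·gL, so gY − gA − gL = α(gK − gL).
6.5 − 0.7 − 3.8 = α × (12.6 − 3.8).
2 = 8.8 α, so α = 0.22727.

Capital's share of income is 0.227.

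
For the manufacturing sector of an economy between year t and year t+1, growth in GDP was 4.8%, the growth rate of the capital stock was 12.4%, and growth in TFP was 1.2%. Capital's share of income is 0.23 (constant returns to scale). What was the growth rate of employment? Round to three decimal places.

Labor's share = 1 − 0.23 = 0.77.
gY = gA + 0.23×12.4 + 0.77×g.
0.77×g = 4.8 − 1.2 − 2.852 = 0.748.
g = 0.748 / 0.77 = 0.97143%.

0.971%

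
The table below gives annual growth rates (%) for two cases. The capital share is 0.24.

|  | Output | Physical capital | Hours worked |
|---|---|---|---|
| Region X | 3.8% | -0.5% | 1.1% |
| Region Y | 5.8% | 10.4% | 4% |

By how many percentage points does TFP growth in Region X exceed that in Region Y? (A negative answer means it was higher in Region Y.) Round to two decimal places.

Labor's share = 1 − 0.24 = 0.76.
Region X: TFP = 3.8 + 0.12 − 0.836 = 3.084%.
Region Y: TFP = 5.8 − 2.496 − 3.04 = 0.264%.
Difference = 3.084 − (0.264) = 2.82 pp.

2.82 percentage points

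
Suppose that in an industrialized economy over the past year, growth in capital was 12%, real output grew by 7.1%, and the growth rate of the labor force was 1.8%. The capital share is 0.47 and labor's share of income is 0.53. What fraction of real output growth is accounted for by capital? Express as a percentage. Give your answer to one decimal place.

Capital contributed 0.47 × 12 = 5.64 pp.
Share of growth = 5.64 / 7.1 × 100 = 79.437%.

79.4%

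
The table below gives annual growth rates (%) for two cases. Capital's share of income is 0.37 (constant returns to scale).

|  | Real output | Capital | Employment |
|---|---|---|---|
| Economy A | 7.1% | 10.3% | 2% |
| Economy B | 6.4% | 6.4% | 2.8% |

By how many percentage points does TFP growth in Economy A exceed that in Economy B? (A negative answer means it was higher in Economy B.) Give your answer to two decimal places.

Labor's share = 1 − 0.37 = 0.63.
Economy A: TFP = 7.1 − 3.811 − 1.26 = 2.029%.
Economy B: TFP = 6.4 − 2.368 − 1.764 = 2.268%.
Difference = 2.029 − (2.268) = -0.239 pp.

-0.24 percentage points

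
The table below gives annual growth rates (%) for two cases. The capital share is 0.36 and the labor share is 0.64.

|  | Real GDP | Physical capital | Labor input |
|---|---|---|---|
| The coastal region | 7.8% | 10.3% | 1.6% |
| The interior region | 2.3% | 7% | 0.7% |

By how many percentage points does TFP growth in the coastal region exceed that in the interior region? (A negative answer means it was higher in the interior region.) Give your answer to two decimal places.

Labor's share = 1 − 0.36 = 0.64.
The coastal region: TFP = 7.8 − 3.708 − 1.024 = 3.068%.
The interior region: TFP = 2.3 − 2.52 − 0.448 = -0.668%.
Difference = 3.068 − (-0.668) = 3.736 pp.

3.74 percentage points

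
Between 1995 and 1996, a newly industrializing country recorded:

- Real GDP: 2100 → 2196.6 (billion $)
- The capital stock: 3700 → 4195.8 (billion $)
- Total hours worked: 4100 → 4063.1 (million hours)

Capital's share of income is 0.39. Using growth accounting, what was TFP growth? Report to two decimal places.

Real GDP growth = (2196.6 − 2100) / 2100 = 4.6%.
The capital stock growth = (4195.8 − 3700) / 3700 = 13.4%.
Total hours worked growth = (4063.1 − 4100) / 4100 = -0.9%.
Labor's share = 1 − 0.39 = 0.61.
The capital stock: 0.39 × 13.4 = 5.226 pp.
Total hours worked: 0.61 × (-0.9) = -0.549 pp.
TFP growth = 4.6 − 4.677 = -0.077%.

-0.08%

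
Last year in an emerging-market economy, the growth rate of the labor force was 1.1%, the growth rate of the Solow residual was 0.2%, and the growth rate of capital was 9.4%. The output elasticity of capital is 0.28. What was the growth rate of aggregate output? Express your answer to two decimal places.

3.62%

Labor's share = 1 − 0.28 = 0.72.
Capital: 0.28 × 9.4 = 2.632 pp.
The labor force: 0.72 × 1.1 = 0.792 pp.
Output growth = 0.2 + 3.424 = 3.624%.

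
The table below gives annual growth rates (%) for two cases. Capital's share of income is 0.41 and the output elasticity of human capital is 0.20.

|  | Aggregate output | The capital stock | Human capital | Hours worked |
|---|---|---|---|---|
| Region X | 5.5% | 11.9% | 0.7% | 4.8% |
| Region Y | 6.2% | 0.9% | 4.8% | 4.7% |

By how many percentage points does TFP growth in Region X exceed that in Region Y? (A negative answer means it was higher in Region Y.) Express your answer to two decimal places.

Labor's share = 1 − 0.41 − 0.2 = 0.39.
Region X: TFP = 5.5 − 4.879 − 0.14 − 1.872 = -1.391%.
Region Y: TFP = 6.2 − 0.369 − 0.96 − 1.833 = 3.038%.
Difference = -1.391 − (3.038) = -4.429 pp.

-4.43 percentage points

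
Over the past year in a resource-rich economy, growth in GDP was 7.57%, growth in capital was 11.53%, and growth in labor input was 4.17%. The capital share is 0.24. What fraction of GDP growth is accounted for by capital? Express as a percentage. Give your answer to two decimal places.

Capital contributed 0.24 × 11.53 = 2.7672 pp.
Share of growth = 2.7672 / 7.57 × 100 = 36.5548%.

36.55%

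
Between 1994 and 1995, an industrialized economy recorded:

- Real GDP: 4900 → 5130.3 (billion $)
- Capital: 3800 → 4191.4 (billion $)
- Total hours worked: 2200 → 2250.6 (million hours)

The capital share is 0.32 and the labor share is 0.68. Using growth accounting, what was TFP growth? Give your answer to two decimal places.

Real GDP growth = (5130.3 − 4900) / 4900 = 4.7%.
Capital growth = (4191.4 − 3800) / 3800 = 10.3%.
Total hours worked growth = (2250.6 − 2200) / 2200 = 2.3%.
Labor's share = 1 − 0.32 = 0.68.
Capital: 0.32 × 10.3 = 3.296 pp.
Total hours worked: 0.68 × 2.3 = 1.564 pp.
TFP growth = 4.7 − 4.86 = -0.16%.

-0.16%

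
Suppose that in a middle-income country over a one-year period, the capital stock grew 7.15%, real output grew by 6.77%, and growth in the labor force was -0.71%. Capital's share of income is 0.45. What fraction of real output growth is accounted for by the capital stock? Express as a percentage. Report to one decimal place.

The capital stock contributed 0.45 × 7.15 = 3.2175 pp.
Share of growth = 3.2175 / 6.77 × 100 = 47.526%.

47.5%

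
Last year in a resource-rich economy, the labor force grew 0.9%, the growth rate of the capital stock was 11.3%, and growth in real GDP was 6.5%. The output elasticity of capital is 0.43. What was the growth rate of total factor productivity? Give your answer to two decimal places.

Labor's share = 1 − 0.43 = 0.57.
The capital stock: 0.43 × 11.3 = 4.859 pp.
The labor force: 0.57 × 0.9 = 0.513 pp.
TFP growth = 6.5 − 5.372 = 1.128%.

Total factor productivity growth was 1.13%.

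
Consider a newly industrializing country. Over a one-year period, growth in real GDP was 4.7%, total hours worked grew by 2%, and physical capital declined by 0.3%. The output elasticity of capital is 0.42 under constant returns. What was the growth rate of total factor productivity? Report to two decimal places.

3.67%

Labor's share = 1 − 0.42 = 0.58.
Physical capital: 0.42 × (-0.3) = -0.126 pp.
Total hours worked: 0.58 × 2 = 1.16 pp.
TFP growth = 4.7 − 1.034 = 3.666%.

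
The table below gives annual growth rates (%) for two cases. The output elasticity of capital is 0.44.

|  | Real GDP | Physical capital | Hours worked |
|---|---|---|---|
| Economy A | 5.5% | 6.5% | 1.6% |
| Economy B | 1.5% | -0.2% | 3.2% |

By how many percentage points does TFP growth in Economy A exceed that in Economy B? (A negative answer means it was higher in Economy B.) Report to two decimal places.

Labor's share = 1 − 0.44 = 0.56.
Economy A: TFP = 5.5 − 2.86 − 0.896 = 1.744%.
Economy B: TFP = 1.5 + 0.088 − 1.792 = -0.204%.
Difference = 1.744 − (-0.204) = 1.948 pp.

1.95 percentage points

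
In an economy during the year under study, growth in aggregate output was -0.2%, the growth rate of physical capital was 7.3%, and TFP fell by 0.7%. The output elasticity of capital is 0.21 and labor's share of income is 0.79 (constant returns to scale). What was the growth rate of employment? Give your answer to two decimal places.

-1.31%

Labor's share = 1 − 0.21 = 0.79.
gY = gA + 0.21×7.3 + 0.79×g.
0.79×g = -0.2 + 0.7 − 1.533 = -1.033.
g = -1.033 / 0.79 = -1.3076%.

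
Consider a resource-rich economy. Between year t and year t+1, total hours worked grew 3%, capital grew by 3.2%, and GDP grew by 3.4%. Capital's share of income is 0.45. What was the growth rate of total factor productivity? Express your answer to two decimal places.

Total factor productivity grew 0.31%.

Labor's share = 1 − 0.45 = 0.55.
Capital: 0.45 × 3.2 = 1.44 pp.
Total hours worked: 0.55 × 3 = 1.65 pp.
TFP growth = 3.4 − 3.09 = 0.31%.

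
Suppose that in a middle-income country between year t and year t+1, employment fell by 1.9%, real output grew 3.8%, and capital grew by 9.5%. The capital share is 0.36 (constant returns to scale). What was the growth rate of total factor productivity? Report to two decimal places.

Labor's share = 1 − 0.36 = 0.64.
Capital: 0.36 × 9.5 = 3.42 pp.
Employment: 0.64 × (-1.9) = -1.216 pp.
TFP growth = 3.8 − 2.204 = 1.596%.

Total factor productivity grew 1.60%.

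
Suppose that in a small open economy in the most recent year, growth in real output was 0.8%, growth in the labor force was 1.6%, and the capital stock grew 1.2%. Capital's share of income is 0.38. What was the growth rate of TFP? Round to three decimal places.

Labor's share = 1 − 0.38 = 0.62.
The capital stock: 0.38 × 1.2 = 0.456 pp.
The labor force: 0.62 × 1.6 = 0.992 pp.
TFP growth = 0.8 − 1.448 = -0.648%.

-0.648%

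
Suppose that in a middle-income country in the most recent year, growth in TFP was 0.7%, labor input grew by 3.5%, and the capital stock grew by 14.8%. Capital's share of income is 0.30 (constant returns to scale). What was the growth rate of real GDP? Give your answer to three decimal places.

Labor's share = 1 − 0.3 = 0.7.
The capital stock: 0.3 × 14.8 = 4.44 pp.
Labor input: 0.7 × 3.5 = 2.45 pp.
Output growth = 0.7 + 6.89 = 7.59%.

7.590%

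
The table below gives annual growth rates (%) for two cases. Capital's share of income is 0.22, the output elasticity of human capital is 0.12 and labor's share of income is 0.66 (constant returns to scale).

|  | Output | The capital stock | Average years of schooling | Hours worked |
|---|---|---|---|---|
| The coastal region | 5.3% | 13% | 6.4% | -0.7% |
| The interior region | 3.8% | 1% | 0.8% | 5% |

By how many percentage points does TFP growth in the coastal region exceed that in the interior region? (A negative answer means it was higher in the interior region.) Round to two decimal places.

1.95 percentage points

Labor's share = 1 − 0.22 − 0.12 = 0.66.
The coastal region: TFP = 5.3 − 2.86 − 0.768 + 0.462 = 2.134%.
The interior region: TFP = 3.8 − 0.22 − 0.096 − 3.3 = 0.184%.
Difference = 2.134 − (0.184) = 1.95 pp.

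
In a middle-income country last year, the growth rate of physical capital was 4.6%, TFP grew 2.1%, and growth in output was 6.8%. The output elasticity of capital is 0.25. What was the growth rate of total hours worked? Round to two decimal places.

Labor's share = 1 − 0.25 = 0.75.
gY = gA + 0.25×4.6 + 0.75×g.
0.75×g = 6.8 − 2.1 − 1.15 = 3.55.
g = 3.55 / 0.75 = 4.7333%.

4.73%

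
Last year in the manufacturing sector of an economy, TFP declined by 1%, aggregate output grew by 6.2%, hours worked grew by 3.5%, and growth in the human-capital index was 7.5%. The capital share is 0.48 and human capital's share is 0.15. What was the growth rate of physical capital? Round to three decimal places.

Labor's share = 1 − 0.48 − 0.15 = 0.37.
gY = gA + 0.15×7.5 + 0.37×3.5 + 0.48×g.
0.48×g = 6.2 + 1 − 2.42 = 4.78.
g = 4.78 / 0.48 = 9.95833%.

Physical capital growth was 9.958%.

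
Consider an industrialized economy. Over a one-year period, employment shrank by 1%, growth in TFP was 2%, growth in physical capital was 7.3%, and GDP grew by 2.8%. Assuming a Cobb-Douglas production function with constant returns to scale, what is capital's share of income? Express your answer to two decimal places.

gY = gA + α·gK + (1−α)·gL, so gY − gA − gL = α(gK − gL).
2.8 − 2 + 1 = α × (7.3 − (-1)).
1.8 = 8.3 α, so α = 0.2169.

Capital's share of income is 0.22.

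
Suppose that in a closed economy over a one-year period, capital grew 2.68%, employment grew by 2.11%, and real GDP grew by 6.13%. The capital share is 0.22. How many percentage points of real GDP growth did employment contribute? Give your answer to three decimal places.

1.646 pp

Labor's share = 1 − 0.22 = 0.78.
Contribution = share × growth = 0.78 × 2.11 = 1.6458 pp.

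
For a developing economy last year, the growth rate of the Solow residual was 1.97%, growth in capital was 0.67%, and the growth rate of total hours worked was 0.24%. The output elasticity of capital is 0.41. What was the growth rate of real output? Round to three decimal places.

2.386%

Labor's share = 1 − 0.41 = 0.59.
Capital: 0.41 × 0.67 = 0.2747 pp.
Total hours worked: 0.59 × 0.24 = 0.1416 pp.
Output growth = 1.97 + 0.4163 = 2.3863%.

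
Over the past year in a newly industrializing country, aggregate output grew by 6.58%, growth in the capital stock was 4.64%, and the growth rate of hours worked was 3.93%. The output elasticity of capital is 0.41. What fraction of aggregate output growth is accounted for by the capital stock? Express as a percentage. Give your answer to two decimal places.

The capital stock contributed 0.41 × 4.64 = 1.9024 pp.
Share of growth = 1.9024 / 6.58 × 100 = 28.9119%.

28.91%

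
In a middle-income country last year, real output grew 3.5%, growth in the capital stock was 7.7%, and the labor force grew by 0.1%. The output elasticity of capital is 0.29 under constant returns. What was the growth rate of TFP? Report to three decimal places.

Labor's share = 1 − 0.29 = 0.71.
The capital stock: 0.29 × 7.7 = 2.233 pp.
The labor force: 0.71 × 0.1 = 0.071 pp.
TFP growth = 3.5 − 2.304 = 1.196%.

TFP growth was 1.196%.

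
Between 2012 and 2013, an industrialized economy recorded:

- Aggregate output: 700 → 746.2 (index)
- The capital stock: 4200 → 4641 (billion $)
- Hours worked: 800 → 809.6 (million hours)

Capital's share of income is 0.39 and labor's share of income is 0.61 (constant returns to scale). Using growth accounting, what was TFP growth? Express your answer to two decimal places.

Aggregate output growth = (746.2 − 700) / 700 = 6.6%.
The capital stock growth = (4641 − 4200) / 4200 = 10.5%.
Hours worked growth = (809.6 − 800) / 800 = 1.2%.
Labor's share = 1 − 0.39 = 0.61.
The capital stock: 0.39 × 10.5 = 4.095 pp.
Hours worked: 0.61 × 1.2 = 0.732 pp.
TFP growth = 6.6 − 4.827 = 1.773%.

1.77%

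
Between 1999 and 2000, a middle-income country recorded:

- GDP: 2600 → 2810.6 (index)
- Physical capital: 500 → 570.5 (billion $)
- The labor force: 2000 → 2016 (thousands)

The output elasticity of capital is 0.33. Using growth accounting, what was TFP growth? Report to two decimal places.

GDP growth = (2810.6 − 2600) / 2600 = 8.1%.
Physical capital growth = (570.5 − 500) / 500 = 14.1%.
The labor force growth = (2016 − 2000) / 2000 = 0.8%.
Labor's share = 1 − 0.33 = 0.67.
Physical capital: 0.33 × 14.1 = 4.653 pp.
The labor force: 0.67 × 0.8 = 0.536 pp.
TFP growth = 8.1 − 5.189 = 2.911%.

TFP growth was 2.91%.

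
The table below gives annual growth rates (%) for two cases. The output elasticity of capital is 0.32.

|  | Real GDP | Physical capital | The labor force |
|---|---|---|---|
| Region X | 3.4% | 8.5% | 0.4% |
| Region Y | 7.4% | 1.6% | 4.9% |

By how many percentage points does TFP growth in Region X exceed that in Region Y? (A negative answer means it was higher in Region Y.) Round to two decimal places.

-3.15 percentage points

Labor's share = 1 − 0.32 = 0.68.
Region X: TFP = 3.4 − 2.72 − 0.272 = 0.408%.
Region Y: TFP = 7.4 − 0.512 − 3.332 = 3.556%.
Difference = 0.408 − (3.556) = -3.148 pp.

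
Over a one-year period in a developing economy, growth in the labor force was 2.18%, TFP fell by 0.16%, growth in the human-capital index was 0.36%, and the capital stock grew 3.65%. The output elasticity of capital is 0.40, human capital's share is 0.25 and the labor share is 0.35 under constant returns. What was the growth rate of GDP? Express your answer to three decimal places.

Labor's share = 1 − 0.4 − 0.25 = 0.35.
The capital stock: 0.4 × 3.65 = 1.46 pp.
The human-capital index: 0.25 × 0.36 = 0.09 pp.
The labor force: 0.35 × 2.18 = 0.763 pp.
Output growth = -0.16 + 2.313 = 2.153%.

2.153%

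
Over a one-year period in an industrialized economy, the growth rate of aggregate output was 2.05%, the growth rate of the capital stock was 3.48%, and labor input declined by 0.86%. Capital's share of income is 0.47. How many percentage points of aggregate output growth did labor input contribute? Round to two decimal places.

-0.46 percentage points

Labor's share = 1 − 0.47 = 0.53.
Contribution = share × growth = 0.53 × (-0.86) = -0.4558 pp.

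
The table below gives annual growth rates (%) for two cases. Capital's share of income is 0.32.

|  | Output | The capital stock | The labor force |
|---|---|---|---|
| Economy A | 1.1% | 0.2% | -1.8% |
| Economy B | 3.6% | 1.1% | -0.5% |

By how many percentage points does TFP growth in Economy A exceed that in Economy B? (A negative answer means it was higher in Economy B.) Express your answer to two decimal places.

Labor's share = 1 − 0.32 = 0.68.
Economy A: TFP = 1.1 − 0.064 + 1.224 = 2.26%.
Economy B: TFP = 3.6 − 0.352 + 0.34 = 3.588%.
Difference = 2.26 − (3.588) = -1.328 pp.

-1.33 percentage points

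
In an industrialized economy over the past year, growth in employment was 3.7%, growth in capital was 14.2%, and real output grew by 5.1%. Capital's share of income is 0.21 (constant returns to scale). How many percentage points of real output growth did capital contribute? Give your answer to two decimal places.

2.98 pp

Contribution = share × growth = 0.21 × 14.2 = 2.982 pp.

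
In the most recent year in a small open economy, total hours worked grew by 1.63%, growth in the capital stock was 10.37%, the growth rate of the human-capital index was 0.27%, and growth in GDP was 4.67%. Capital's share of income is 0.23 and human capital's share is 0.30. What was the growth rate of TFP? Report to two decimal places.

1.44%

Labor's share = 1 − 0.23 − 0.3 = 0.47.
The capital stock: 0.23 × 10.37 = 2.3851 pp.
The human-capital index: 0.3 × 0.27 = 0.081 pp.
Total hours worked: 0.47 × 1.63 = 0.7661 pp.
TFP growth = 4.67 − 3.2322 = 1.4378%.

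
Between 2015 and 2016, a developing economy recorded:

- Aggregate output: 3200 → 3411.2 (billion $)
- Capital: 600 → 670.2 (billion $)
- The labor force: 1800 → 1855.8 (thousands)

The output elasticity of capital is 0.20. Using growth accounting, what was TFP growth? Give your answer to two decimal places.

1.78%

Aggregate output growth = (3411.2 − 3200) / 3200 = 6.6%.
Capital growth = (670.2 − 600) / 600 = 11.7%.
The labor force growth = (1855.8 − 1800) / 1800 = 3.1%.
Labor's share = 1 − 0.2 = 0.8.
Capital: 0.2 × 11.7 = 2.34 pp.
The labor force: 0.8 × 3.1 = 2.48 pp.
TFP growth = 6.6 − 4.82 = 1.78%.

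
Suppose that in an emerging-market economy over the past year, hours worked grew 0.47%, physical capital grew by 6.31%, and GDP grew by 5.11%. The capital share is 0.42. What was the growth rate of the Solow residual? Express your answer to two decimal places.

Labor's share = 1 − 0.42 = 0.58.
Physical capital: 0.42 × 6.31 = 2.6502 pp.
Hours worked: 0.58 × 0.47 = 0.2726 pp.
TFP growth = 5.11 − 2.9228 = 2.1872%.

The Solow residual grew 2.19%.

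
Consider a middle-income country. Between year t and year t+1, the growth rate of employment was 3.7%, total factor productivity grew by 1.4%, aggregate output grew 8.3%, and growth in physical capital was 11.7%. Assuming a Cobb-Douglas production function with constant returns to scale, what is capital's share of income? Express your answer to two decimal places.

gY = gA + α·gK + (1−α)·gL, so gY − gA − gL = α(gK − gL).
8.3 − 1.4 − 3.7 = α × (11.7 − 3.7).
3.2 = 8 α, so α = 0.4.

0.40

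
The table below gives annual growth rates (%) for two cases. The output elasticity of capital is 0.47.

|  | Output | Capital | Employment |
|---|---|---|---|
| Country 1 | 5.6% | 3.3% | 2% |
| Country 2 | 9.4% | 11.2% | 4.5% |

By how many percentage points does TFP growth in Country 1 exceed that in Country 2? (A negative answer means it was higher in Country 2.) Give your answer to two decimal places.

Labor's share = 1 − 0.47 = 0.53.
Country 1: TFP = 5.6 − 1.551 − 1.06 = 2.989%.
Country 2: TFP = 9.4 − 5.264 − 2.385 = 1.751%.
Difference = 2.989 − (1.751) = 1.238 pp.

1.24 percentage points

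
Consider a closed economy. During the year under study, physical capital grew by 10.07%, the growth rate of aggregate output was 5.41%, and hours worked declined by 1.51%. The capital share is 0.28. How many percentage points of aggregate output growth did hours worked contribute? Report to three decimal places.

Labor's share = 1 − 0.28 = 0.72.
Contribution = share × growth = 0.72 × (-1.51) = -1.0872 pp.

-1.087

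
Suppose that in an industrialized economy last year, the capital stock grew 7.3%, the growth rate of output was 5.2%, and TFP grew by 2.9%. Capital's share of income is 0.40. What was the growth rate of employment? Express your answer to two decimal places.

Labor's share = 1 − 0.4 = 0.6.
gY = gA + 0.4×7.3 + 0.6×g.
0.6×g = 5.2 − 2.9 − 2.92 = -0.62.
g = -0.62 / 0.6 = -1.0333%.

-1.03%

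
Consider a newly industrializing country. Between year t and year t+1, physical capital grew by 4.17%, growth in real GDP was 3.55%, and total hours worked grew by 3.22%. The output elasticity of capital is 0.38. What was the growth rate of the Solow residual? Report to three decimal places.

-0.031%

Labor's share = 1 − 0.38 = 0.62.
Physical capital: 0.38 × 4.17 = 1.5846 pp.
Total hours worked: 0.62 × 3.22 = 1.9964 pp.
TFP growth = 3.55 − 3.581 = -0.031%.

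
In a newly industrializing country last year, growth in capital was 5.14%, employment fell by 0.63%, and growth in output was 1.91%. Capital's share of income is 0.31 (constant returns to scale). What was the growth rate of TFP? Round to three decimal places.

Labor's share = 1 − 0.31 = 0.69.
Capital: 0.31 × 5.14 = 1.5934 pp.
Employment: 0.69 × (-0.63) = -0.4347 pp.
TFP growth = 1.91 − 1.1587 = 0.7513%.

0.751%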